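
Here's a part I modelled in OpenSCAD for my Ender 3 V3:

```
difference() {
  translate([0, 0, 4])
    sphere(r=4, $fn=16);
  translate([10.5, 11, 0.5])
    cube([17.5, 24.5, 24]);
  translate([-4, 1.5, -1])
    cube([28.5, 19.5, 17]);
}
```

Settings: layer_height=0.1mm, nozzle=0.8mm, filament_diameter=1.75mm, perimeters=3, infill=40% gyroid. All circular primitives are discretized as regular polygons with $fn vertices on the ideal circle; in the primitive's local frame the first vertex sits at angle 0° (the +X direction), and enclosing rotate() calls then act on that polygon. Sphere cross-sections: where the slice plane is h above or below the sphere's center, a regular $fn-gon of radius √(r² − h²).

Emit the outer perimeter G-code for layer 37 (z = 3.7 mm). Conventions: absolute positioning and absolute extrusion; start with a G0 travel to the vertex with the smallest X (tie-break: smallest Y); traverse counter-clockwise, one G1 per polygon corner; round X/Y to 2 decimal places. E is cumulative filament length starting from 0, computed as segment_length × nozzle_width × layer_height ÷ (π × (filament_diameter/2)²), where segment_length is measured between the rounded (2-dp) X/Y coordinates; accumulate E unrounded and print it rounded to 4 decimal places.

G0 X-3.99 Y0.00 Z3.70
G1 X-3.69 Y-1.53 E0.0519
G1 X-2.82 Y-2.82 E0.1036
G1 X-1.53 Y-3.69 E0.1554
G1 X0.00 Y-3.99 E0.2072
G1 X1.53 Y-3.69 E0.2591
G1 X2.82 Y-2.82 E0.3108
G1 X3.69 Y-1.53 E0.3626
G1 X3.99 Y0.00 E0.4144
G1 X3.69 Y1.50 E0.4653
G1 X-3.69 Y1.50 E0.7108
G1 X-3.99 Y0.00 E0.7616

At z = 3.7 mm: the r=4 sphere contributes a regular 16-gon of circumradius √(4²−0.3²) = 3.989; the cube at (10.5, 11) is present — its section is the full 17.5×24.5 rectangle; the cube at (-4, 1.5) (footprint 28.5×19.5) is included at this height; After the difference (first − rest): starting from the r=4 sphere, the 17.5×24.5 cube at (10.5, 11) misses the remaining region (no effect); the 28.5×19.5 cube at (-4, 1.5) partially overlaps it — only the 12.84 mm² overlap (of its 555.75 mm²) is removed, clipping the outline — 1 connected region. The outline is a single polygon with 11 vertices. Extrusion per mm of travel: 0.8 × 0.1 / (π × 0.875²) = 0.033260. Accumulating E over each segment gives final E = 0.7616.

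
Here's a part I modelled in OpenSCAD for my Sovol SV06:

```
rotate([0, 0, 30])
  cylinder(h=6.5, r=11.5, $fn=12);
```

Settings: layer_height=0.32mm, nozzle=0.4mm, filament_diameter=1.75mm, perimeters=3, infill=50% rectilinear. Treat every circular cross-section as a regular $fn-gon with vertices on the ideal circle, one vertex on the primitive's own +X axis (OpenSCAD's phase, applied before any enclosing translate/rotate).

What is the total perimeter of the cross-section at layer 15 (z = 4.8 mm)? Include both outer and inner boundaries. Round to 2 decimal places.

At z = 4.8 mm: the r=11.5 cylinder contributes a regular 12-gon of circumradius 11.5 (perimeter = 2·12·11.500·sin(180°/12) = 71.43 mm); (rotated 30° about Z; rotation is an isometry so areas/perimeters/island counts are preserved). Overall, the cross-section is a single solid region. Total boundary length (outer) = 71.43 mm.

71.43 mm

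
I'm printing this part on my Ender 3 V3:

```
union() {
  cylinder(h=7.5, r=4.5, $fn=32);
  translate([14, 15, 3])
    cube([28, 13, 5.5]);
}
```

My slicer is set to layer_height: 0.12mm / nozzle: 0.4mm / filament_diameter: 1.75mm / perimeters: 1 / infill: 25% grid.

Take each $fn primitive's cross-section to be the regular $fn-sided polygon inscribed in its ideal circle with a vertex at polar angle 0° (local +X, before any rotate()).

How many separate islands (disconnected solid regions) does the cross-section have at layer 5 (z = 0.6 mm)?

At z = 0.6 mm: the r=4.5 cylinder gives a regular 32-gon of circumradius 4.5 (constant along its height); the cube at (14, 15) is not intersected at this z (z outside [3, 8.5]); Taking the union: only the r=4.5 cylinder is present, so the union is just that shape — 1 connected region. Overall, the cross-section is a single solid region. Island count = 1.

1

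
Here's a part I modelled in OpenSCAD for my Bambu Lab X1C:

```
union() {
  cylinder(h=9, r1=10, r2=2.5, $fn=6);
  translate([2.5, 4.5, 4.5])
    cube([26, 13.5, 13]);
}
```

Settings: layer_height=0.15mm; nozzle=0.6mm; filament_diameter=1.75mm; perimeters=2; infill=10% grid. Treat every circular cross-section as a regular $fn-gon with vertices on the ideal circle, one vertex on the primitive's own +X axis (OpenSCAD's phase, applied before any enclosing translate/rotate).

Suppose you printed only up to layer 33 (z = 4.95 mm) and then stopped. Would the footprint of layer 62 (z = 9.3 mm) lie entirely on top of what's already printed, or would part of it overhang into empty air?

entirely on top

Compare the two slices. At z = 4.95: the cone contributes a regular 6-gon of circumradius 5.875 (interpolated between r1=10 and r2=2.5 at t=0.550) (area = (6/2)·5.875²·sin(360°/6) = 89.67 mm²); the cube at (2.5, 4.5) (footprint 26×13.5) is included at this height (area 351.00 mm²); Combining (union): the regions partially overlap — summed areas 440.67 mm² minus the doubly-counted overlap 0.36 mm² gives 440.32 mm² — area = 440.32 mm². At z = 9.3: the cone does not reach this height (z outside [0, 9]); the 26×13.5 cube at (2.5, 4.5) contributes its full rectangle (area 351.00 mm²); Merging all regions: only the 26×13.5 cube at (2.5, 4.5) is present, so the union is just that shape — area = 351.00 mm². Checking containment: the cross-section at z = 9.3 is a subset of the cross-section at z = 4.95.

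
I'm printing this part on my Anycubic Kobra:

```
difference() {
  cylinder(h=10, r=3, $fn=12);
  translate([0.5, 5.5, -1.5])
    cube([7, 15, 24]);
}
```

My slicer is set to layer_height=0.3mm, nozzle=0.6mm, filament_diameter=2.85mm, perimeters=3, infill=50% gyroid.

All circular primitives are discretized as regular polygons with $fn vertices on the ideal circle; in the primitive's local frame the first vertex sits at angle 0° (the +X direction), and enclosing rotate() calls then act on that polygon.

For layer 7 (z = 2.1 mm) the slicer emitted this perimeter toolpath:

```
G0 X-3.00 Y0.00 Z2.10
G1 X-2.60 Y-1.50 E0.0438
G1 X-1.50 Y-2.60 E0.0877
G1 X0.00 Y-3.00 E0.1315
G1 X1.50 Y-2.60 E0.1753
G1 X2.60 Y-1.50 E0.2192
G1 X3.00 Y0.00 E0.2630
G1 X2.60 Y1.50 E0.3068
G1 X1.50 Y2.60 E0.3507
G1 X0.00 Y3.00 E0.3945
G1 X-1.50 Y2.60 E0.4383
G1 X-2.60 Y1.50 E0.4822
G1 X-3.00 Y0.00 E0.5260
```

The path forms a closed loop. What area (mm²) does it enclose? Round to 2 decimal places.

27.02 mm²

Apply the shoelace formula to the sequence of (X, Y) vertices; enclosed area = 27.02 mm².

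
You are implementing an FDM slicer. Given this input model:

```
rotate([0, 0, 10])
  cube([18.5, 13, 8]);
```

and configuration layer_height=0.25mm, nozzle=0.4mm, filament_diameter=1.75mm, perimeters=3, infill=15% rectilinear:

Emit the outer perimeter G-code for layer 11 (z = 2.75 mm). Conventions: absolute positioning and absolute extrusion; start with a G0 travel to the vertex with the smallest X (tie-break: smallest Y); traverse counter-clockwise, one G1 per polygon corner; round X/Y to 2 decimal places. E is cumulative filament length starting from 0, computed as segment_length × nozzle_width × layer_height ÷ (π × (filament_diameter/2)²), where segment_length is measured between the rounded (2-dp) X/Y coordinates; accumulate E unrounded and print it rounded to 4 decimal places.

At z = 2.75 mm: the cube (footprint 18.5×13) is included at this height; (rotated 10° about Z; rotation is an isometry so areas/perimeters/island counts are preserved). The outline is a single polygon with 4 vertices. Extrusion per mm of travel: 0.4 × 0.25 / (π × 0.875²) = 0.041575. Accumulating E over each segment gives final E = 2.6191.

G0 X-2.26 Y12.80 Z2.75
G1 X0.00 Y0.00 E0.5404
G1 X18.22 Y3.21 E1.3096
G1 X15.96 Y16.01 E1.8500
G1 X-2.26 Y12.80 E2.6191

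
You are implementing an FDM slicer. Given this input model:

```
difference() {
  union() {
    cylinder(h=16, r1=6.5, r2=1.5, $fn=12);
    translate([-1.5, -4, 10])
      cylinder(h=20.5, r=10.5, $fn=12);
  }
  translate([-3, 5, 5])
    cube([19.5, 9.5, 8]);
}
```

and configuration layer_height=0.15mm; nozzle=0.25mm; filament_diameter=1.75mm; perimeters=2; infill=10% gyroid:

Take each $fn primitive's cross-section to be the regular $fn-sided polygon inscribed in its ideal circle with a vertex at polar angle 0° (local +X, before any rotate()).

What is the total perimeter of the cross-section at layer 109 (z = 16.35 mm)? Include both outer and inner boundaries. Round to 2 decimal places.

At z = 16.35 mm: the cone is absent (z outside [0, 16]); the r=10.5 cylinder at (-1.5, -4) gives a regular 12-gon of circumradius 10.5 (constant along its height) (perimeter = 2·12·10.500·sin(180°/12) = 65.22 mm); Taking the union: only the r=10.5 cylinder at (-1.5, -4) is present, so the union is just that shape — boundary = 65.22 mm; the cube at (-3, 5) is absent (z outside [5, 13]); Taking the first minus the rest: none of the subtracted shapes is present at this height, so the result so far is unchanged — boundary = 65.22 mm. Overall, the cross-section is a single solid region. Total boundary length (outer) = 65.22 mm.

65.22 mm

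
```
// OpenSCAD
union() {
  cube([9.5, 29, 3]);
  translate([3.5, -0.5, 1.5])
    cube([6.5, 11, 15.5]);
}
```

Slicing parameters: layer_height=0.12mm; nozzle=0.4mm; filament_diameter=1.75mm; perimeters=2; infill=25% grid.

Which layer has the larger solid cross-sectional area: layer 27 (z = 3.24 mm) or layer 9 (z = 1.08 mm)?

Layer 27 (z = 3.24): the cube does not reach this height (z outside [0, 3]); the cube at (3.5, -0.5) (footprint 6.5×11) is included at this height (area 71.50 mm²); Combining (union): only the 6.5×11 cube at (3.5, -0.5) is present, so the union is just that shape — area = 71.50 mm². So its area = 71.50 mm². Layer 9 (z = 1.08): the 9.5×29 cube contributes its full rectangle (area 275.50 mm²); the cube at (3.5, -0.5) is not intersected at this z (z outside [1.5, 17]); Combining (union): only the 9.5×29 cube is present, so the union is just that shape — area = 275.50 mm². So its area = 275.50 mm². Layer 9 is larger (275.50 vs 71.50 mm²).

layer 9 (z = 1.08 mm)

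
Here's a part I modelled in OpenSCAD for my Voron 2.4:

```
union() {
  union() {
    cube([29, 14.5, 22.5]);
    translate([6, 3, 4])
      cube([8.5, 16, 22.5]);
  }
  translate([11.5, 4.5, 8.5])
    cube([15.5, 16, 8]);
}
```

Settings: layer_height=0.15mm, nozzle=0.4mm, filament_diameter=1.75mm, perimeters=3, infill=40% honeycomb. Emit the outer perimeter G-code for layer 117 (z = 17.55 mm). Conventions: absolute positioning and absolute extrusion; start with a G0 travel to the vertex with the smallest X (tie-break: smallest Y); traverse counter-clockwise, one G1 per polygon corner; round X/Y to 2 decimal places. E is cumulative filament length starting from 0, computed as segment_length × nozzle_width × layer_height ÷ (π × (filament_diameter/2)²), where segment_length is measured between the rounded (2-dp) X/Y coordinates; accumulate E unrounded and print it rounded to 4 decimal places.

At z = 17.55 mm: the 29×14.5 cube contributes its full rectangle; the 8.5×16 cube at (6, 3) contributes its full rectangle; Taking the union: the regions partially overlap (shared area 97.75 mm²), so overlapping operands fuse into one piece — 1 connected region; the cube at (11.5, 4.5) does not reach this height (z outside [8.5, 16.5]); Merging all regions: only the result so far is present, so the union is just that shape — 1 connected region. The outline is a single polygon with 8 vertices. Extrusion per mm of travel: 0.4 × 0.15 / (π × 0.875²) = 0.024945. Accumulating E over each segment gives final E = 2.3947.

G0 X0.00 Y0.00 Z17.55
G1 X29.00 Y0.00 E0.7234
G1 X29.00 Y14.50 E1.0851
G1 X14.50 Y14.50 E1.4468
G1 X14.50 Y19.00 E1.5591
G1 X6.00 Y19.00 E1.7711
G1 X6.00 Y14.50 E1.8834
G1 X0.00 Y14.50 E2.0330
G1 X0.00 Y0.00 E2.3947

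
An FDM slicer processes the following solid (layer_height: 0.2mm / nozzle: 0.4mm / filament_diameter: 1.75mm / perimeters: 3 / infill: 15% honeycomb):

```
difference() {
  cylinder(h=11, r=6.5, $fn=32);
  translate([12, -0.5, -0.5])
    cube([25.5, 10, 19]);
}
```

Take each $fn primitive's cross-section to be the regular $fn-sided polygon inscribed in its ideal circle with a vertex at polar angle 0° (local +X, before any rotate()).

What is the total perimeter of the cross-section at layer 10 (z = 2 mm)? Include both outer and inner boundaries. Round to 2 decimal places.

40.78 mm

At z = 2 mm: the cylinder: section is a regular 32-gon, circumradius r=6.5 (perimeter = 2·32·6.500·sin(180°/32) = 40.78 mm); the cube at (12, -0.5) is present — its section is the full 25.5×10 rectangle (perimeter 71.00 mm); Taking the first minus the rest: starting from the r=6.5 cylinder, the 25.5×10 cube at (12, -0.5) misses the remaining region (no effect) — boundary = 40.78 mm. Overall, the cross-section is a single solid region. Total boundary length (outer) = 40.78 mm.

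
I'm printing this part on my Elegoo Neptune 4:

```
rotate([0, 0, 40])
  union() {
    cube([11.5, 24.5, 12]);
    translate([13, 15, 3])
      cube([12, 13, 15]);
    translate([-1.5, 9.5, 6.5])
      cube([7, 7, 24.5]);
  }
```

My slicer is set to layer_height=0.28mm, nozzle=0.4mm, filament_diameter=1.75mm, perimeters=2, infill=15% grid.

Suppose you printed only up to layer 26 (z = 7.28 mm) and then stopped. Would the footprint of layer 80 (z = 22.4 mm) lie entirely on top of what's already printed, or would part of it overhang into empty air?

entirely on top

Compare the two slices. At z = 7.28: the cube (footprint 11.5×24.5) is included at this height (area 281.75 mm²); the cube at (13, 15) is present — its section is the full 12×13 rectangle (area 156.00 mm²); the 7×7 cube at (-1.5, 9.5) contributes its full rectangle (area 49.00 mm²); Taking the union: the regions partially overlap — summed areas 486.75 mm² minus the doubly-counted overlap 38.50 mm² gives 448.25 mm² — area = 448.25 mm²; (whole slice rotated 40° about Z — lengths, areas and connectivity unchanged). At z = 22.4: the cube is absent (z outside [0, 12]); the cube at (13, 15) is not intersected at this z (z outside [3, 18]); the cube at (-1.5, 9.5) (footprint 7×7) is included at this height (area 49.00 mm²); Combining (union): only the 7×7 cube at (-1.5, 9.5) is present, so the union is just that shape — area = 49.00 mm²; (rotated 40° about Z; rotation is an isometry so areas/perimeters/island counts are preserved). Checking containment: the cross-section at z = 22.4 is a subset of the cross-section at z = 7.28.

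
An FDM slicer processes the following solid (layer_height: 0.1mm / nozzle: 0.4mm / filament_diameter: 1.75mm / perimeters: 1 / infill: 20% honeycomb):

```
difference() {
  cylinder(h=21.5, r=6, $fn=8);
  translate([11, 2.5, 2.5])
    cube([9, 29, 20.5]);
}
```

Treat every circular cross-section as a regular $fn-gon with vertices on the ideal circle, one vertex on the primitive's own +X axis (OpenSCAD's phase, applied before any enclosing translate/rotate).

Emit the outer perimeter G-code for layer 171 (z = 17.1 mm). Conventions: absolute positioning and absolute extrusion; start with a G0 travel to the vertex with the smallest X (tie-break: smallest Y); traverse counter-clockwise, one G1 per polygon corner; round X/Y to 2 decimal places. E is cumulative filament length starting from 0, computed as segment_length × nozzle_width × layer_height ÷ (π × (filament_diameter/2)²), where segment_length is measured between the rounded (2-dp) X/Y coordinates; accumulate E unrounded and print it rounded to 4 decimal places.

At z = 17.1 mm: the r=6 cylinder gives a regular 8-gon of circumradius 6 (constant along its height); the 9×29 cube at (11, 2.5) contributes its full rectangle; After the difference (first − rest): starting from the r=6 cylinder, the 9×29 cube at (11, 2.5) misses the remaining region (no effect) — 1 connected region. The outline is a single polygon with 8 vertices. Extrusion per mm of travel: 0.4 × 0.1 / (π × 0.875²) = 0.016630. Accumulating E over each segment gives final E = 0.6108.

G0 X-6.00 Y0.00 Z17.10
G1 X-4.24 Y-4.24 E0.0763
G1 X0.00 Y-6.00 E0.1527
G1 X4.24 Y-4.24 E0.2290
G1 X6.00 Y0.00 E0.3054
G1 X4.24 Y4.24 E0.3817
G1 X0.00 Y6.00 E0.4581
G1 X-4.24 Y4.24 E0.5344
G1 X-6.00 Y0.00 E0.6108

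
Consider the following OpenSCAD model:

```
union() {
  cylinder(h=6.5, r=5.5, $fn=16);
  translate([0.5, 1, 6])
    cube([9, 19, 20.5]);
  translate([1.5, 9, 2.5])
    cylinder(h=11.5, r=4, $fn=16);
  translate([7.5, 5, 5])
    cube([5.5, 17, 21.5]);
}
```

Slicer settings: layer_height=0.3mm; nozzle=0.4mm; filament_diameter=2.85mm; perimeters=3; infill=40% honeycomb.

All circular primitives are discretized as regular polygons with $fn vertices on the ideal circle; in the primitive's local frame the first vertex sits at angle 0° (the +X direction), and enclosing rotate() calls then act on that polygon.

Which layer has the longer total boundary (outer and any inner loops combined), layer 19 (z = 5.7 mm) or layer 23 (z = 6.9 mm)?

layer 19 (z = 5.7 mm)

Layer 19 (z = 5.7): the r=5.5 cylinder gives a regular 16-gon of circumradius 5.5 (constant along its height) (perimeter = 2·16·5.500·sin(180°/16) = 34.34 mm); the cube at (0.5, 1) does not reach this height (z outside [6, 26.5]); the r=4 cylinder at (1.5, 9) contributes a regular 16-gon of circumradius 4 (perimeter = 2·16·4.000·sin(180°/16) = 24.97 mm); the 5.5×17 cube at (7.5, 5) contributes its full rectangle (perimeter 45.00 mm); Merging all regions: the regions partially overlap (shared area 0.38 mm²), so the edge portions inside another operand are dropped and the merged outline is re-measured after clipping — boundary = 99.67 mm. So its perimeter = 99.67 mm. Layer 23 (z = 6.9): the cylinder does not reach this height (z outside [0, 6.5]); the cube at (0.5, 1) (footprint 9×19) is included at this height (perimeter 56.00 mm); the r=4 cylinder at (1.5, 9) contributes a regular 16-gon of circumradius 4 (perimeter = 2·16·4.000·sin(180°/16) = 24.97 mm); the 5.5×17 cube at (7.5, 5) contributes its full rectangle (perimeter 45.00 mm); Merging all regions: the regions partially overlap (shared area 62.29 mm²), so the edge portions inside another operand are dropped and the merged outline is re-measured after clipping — boundary = 69.84 mm. So its perimeter = 69.84 mm. Layer 19 is larger (99.67 vs 69.84 mm).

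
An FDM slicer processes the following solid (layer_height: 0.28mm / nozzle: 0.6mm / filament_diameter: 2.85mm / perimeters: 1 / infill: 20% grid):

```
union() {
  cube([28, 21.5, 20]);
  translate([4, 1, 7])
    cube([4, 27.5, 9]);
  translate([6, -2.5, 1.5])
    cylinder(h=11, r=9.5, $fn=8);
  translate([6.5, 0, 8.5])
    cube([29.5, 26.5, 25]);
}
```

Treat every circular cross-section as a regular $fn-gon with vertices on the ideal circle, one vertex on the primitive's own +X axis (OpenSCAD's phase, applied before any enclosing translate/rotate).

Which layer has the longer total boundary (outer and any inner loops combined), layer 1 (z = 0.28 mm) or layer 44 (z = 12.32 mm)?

Layer 1 (z = 0.28): the cube (footprint 28×21.5) is included at this height (perimeter 99.00 mm); the cube at (4, 1) does not reach this height (z outside [7, 16]); the cylinder at (6, -2.5) does not reach this height (z outside [1.5, 12.5]); the cube at (6.5, 0) is not intersected at this z (z outside [8.5, 33.5]); Merging all regions: only the 28×21.5 cube is present, so the union is just that shape — boundary = 99.00 mm. So its perimeter = 99.00 mm. Layer 44 (z = 12.32): the 28×21.5 cube contributes its full rectangle (perimeter 99.00 mm); the cube at (4, 1) is present — its section is the full 4×27.5 rectangle (perimeter 63.00 mm); the r=9.5 cylinder at (6, -2.5) contributes a regular 8-gon of circumradius 9.5 (perimeter = 2·8·9.500·sin(180°/8) = 58.17 mm); the cube at (6.5, 0) is present — its section is the full 29.5×26.5 rectangle (perimeter 112.00 mm); Combining (union): the regions partially overlap (shared area 627.65 mm²), so the edge portions inside another operand are dropped and the merged outline is re-measured after clipping — boundary = 149.86 mm. So its perimeter = 149.86 mm. Layer 44 is larger (149.86 vs 99.00 mm).

layer 44 (z = 12.32 mm)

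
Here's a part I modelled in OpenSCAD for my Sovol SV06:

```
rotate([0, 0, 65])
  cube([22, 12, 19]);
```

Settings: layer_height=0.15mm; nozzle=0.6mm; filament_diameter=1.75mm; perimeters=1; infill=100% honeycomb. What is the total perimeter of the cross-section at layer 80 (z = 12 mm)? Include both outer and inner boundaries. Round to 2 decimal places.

At z = 12 mm: the cube is present — its section is the full 22×12 rectangle (perimeter 68.00 mm); (whole slice rotated 65° about Z — lengths, areas and connectivity unchanged). Overall, the cross-section is a single solid region. Total boundary length (outer) = 68.00 mm.

68.00 mm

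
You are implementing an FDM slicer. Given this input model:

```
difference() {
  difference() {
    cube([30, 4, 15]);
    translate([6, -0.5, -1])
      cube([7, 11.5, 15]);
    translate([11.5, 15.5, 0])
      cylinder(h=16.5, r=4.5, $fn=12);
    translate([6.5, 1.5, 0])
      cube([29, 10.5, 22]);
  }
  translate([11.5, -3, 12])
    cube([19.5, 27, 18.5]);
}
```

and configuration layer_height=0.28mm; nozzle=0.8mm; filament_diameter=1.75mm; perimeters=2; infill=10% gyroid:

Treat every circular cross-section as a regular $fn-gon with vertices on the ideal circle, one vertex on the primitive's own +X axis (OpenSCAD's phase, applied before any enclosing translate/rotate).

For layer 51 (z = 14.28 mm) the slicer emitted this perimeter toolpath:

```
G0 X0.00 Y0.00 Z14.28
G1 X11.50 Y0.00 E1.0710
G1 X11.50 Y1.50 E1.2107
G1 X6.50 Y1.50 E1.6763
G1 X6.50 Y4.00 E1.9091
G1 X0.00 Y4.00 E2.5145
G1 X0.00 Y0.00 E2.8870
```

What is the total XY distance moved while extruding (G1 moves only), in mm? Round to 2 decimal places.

31.00 mm

Sum the Euclidean lengths of each G1 segment: total = 31.00 mm.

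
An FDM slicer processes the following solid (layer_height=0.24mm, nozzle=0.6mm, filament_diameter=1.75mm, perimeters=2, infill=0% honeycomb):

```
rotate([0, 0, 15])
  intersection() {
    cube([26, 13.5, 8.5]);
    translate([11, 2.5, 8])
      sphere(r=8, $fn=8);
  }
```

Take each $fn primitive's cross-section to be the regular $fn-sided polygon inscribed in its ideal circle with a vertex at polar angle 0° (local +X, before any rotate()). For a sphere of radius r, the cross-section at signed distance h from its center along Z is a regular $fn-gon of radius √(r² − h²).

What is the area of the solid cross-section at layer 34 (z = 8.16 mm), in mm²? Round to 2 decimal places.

127.88 mm²

At z = 8.16 mm: the cube (footprint 26×13.5) is included at this height (area 351.00 mm²); the sphere at (11, 2.5): section is a regular 8-gon, circumradius = √(r²−h²) = √(8²−0.16²) = 7.998 (area = (8/2)·7.998²·sin(360°/8) = 180.95 mm²); Keeping only the common overlap: the r=8 sphere at (11, 2.5) partially overlaps the 26×13.5 cube; clipping to the common part keeps 127.88 mm² — area = 127.88 mm²; (whole slice rotated 15° about Z — lengths, areas and connectivity unchanged). Overall, the cross-section is a single solid region. Net area = 127.88 mm².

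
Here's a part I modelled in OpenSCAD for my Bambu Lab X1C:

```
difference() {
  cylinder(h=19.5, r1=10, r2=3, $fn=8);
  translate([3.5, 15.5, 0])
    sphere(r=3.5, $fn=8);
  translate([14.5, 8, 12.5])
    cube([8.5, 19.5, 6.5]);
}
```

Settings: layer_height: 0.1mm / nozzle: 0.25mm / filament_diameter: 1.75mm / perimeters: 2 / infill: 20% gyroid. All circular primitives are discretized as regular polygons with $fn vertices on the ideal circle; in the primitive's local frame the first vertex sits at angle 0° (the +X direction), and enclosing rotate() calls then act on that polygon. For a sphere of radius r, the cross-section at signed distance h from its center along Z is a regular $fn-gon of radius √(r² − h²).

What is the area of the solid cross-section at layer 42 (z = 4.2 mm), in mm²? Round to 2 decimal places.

At z = 4.2 mm: the cone contributes a regular 8-gon of circumradius 8.492 (interpolated between r1=10 and r2=3 at t=0.215) (area = (8/2)·8.492²·sin(360°/8) = 203.98 mm²); the sphere at (3.5, 15.5) does not reach this height (|z−center|=4.200 > r=3.5); the cube at (14.5, 8) is not intersected at this z (z outside [12.5, 19]); Taking the first minus the rest: none of the subtracted shapes is present at this height, so the cone is unchanged — area = 203.98 mm². Overall, the cross-section is a single solid region. Net area = 203.98 mm².

203.98 mm²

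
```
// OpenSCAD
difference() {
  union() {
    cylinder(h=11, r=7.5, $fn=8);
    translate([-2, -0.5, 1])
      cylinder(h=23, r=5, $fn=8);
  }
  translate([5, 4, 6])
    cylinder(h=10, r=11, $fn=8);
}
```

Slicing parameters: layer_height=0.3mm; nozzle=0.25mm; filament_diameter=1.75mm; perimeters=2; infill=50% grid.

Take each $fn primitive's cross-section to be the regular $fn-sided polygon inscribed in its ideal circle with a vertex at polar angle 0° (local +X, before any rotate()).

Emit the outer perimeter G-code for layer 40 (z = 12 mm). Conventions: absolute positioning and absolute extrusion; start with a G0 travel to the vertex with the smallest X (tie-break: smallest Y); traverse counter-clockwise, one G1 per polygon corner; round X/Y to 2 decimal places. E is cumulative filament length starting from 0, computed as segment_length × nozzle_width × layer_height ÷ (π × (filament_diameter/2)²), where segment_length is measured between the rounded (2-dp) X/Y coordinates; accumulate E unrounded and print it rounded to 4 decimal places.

At z = 12 mm: the cylinder is absent (z outside [0, 11]); the r=5 cylinder at (-2, -0.5) gives a regular 8-gon of circumradius 5 (constant along its height); Merging all regions: only the r=5 cylinder at (-2, -0.5) is present, so the union is just that shape — 1 connected region; the cylinder at (5, 4): section is a regular 8-gon, circumradius r=11; After the difference (first − rest): starting from that combined region, the r=11 cylinder at (5, 4) partially overlaps it — only the 51.80 mm² overlap (of its 342.24 mm²) is removed, clipping the outline — 1 connected region. The outline is a single polygon with 6 vertices. Extrusion per mm of travel: 0.25 × 0.3 / (π × 0.875²) = 0.031181. Accumulating E over each segment gives final E = 0.7234.

G0 X-7.00 Y-0.50 Z12.00
G1 X-5.54 Y-4.04 E0.1194
G1 X-2.00 Y-5.50 E0.2388
G1 X-0.31 Y-4.80 E0.2958
G1 X-2.78 Y-3.78 E0.3792
G1 X-5.57 Y2.96 E0.6066
G1 X-7.00 Y-0.50 E0.7234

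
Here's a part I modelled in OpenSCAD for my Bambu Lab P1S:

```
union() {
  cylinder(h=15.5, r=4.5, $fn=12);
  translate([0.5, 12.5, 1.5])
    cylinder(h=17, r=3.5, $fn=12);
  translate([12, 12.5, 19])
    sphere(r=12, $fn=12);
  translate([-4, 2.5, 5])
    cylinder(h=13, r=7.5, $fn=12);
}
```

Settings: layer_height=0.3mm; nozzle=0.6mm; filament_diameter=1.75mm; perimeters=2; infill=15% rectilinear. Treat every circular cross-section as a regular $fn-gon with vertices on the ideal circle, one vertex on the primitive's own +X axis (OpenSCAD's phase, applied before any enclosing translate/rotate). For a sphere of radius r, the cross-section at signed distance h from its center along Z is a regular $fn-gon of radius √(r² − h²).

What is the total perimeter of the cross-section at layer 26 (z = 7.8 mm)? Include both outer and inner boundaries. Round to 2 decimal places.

97.33 mm

At z = 7.8 mm: the r=4.5 cylinder gives a regular 12-gon of circumradius 4.5 (constant along its height) (perimeter = 2·12·4.500·sin(180°/12) = 27.95 mm); the r=3.5 cylinder at (0.5, 12.5) contributes a regular 12-gon of circumradius 3.5 (perimeter = 2·12·3.500·sin(180°/12) = 21.74 mm); the r=12 sphere at (12, 12.5) slices to a regular 12-gon of circumradius 4.308 (√(r²−h²) with h=11.2 from center) (perimeter = 2·12·4.308·sin(180°/12) = 26.76 mm); the r=7.5 cylinder at (-4, 2.5) gives a regular 12-gon of circumradius 7.5 (constant along its height) (perimeter = 2·12·7.500·sin(180°/12) = 46.59 mm); Merging all regions: the regions partially overlap (shared area 49.18 mm²), so the edge portions inside another operand are dropped and the merged outline is re-measured after clipping — boundary = 97.33 mm. Overall, the cross-section has 3 separate islands. Total boundary length (outer) = 97.33 mm.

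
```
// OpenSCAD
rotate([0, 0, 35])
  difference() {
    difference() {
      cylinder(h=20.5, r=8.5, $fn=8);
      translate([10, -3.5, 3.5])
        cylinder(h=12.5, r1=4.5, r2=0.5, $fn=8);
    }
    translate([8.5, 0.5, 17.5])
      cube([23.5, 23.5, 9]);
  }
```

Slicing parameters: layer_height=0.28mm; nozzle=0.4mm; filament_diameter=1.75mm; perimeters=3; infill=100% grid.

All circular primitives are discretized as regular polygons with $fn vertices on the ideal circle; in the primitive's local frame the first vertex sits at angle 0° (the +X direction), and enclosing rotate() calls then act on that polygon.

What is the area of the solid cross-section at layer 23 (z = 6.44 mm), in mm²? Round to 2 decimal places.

At z = 6.44 mm: the r=8.5 cylinder gives a regular 8-gon of circumradius 8.5 (constant along its height) (area = (8/2)·8.500²·sin(360°/8) = 204.35 mm²); the cone at (10, -3.5) contributes a regular 8-gon of circumradius 3.559 (interpolated between r1=4.5 and r2=0.5 at t=0.235) (area = (8/2)·3.559²·sin(360°/8) = 35.83 mm²); After the difference (first − rest): starting from the r=8.5 cylinder (204.35 mm²), the cone at (10, -3.5) partially overlaps it — only the 1.85 mm² overlap (of its 35.83 mm²) is removed, clipping the outline — area = 202.50 mm²; the cube at (8.5, 0.5) does not reach this height (z outside [17.5, 26.5]); Taking the first minus the rest: none of the subtracted shapes is present at this height, so that combined region is unchanged — area = 202.50 mm²; (rotated 35° about Z; rotation is an isometry so areas/perimeters/island counts are preserved). Overall, the cross-section is a single solid region. Net area = 202.50 mm².

202.50 mm²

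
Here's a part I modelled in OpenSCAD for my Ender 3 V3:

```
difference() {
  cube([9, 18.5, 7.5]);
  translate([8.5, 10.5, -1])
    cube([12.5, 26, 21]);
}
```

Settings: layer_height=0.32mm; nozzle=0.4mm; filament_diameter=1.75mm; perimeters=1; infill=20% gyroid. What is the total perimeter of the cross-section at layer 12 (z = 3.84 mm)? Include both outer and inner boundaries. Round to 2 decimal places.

At z = 3.84 mm: the cube (footprint 9×18.5) is included at this height (perimeter 55.00 mm); the cube at (8.5, 10.5) is present — its section is the full 12.5×26 rectangle (perimeter 77.00 mm); After the difference (first − rest): starting from the 9×18.5 cube, the 12.5×26 cube at (8.5, 10.5) partially overlaps it — only the 4.00 mm² overlap (of its 325.00 mm²) is removed, clipping the outline — boundary = 55.00 mm. Overall, the cross-section is a single solid region. Total boundary length (outer) = 55.00 mm.

55.00 mm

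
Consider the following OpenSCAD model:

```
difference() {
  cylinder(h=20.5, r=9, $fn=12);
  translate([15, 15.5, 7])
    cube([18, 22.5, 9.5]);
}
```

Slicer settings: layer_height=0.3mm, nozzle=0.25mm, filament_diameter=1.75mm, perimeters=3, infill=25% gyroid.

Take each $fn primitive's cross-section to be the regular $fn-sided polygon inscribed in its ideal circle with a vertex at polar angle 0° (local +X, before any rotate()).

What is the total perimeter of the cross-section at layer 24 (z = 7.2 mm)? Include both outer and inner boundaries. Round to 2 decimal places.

At z = 7.2 mm: the r=9 cylinder contributes a regular 12-gon of circumradius 9 (perimeter = 2·12·9.000·sin(180°/12) = 55.90 mm); the cube at (15, 15.5) is present — its section is the full 18×22.5 rectangle (perimeter 81.00 mm); Subtracting the remaining from the first: starting from the r=9 cylinder, the 18×22.5 cube at (15, 15.5) misses the remaining region (no effect) — boundary = 55.90 mm. Overall, the cross-section is a single solid region. Total boundary length (outer) = 55.90 mm.

55.90 mm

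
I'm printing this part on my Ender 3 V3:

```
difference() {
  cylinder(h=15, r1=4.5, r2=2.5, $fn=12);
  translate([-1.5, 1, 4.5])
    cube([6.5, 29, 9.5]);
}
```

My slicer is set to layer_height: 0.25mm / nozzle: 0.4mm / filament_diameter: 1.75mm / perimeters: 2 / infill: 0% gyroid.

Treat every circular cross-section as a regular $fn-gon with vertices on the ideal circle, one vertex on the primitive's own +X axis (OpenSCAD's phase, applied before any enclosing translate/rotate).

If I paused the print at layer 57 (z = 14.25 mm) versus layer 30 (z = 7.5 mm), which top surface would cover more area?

Layer 57 (z = 14.25): the cone: at t=0.950 of its height the radius interpolates to r₁+(r₂−r₁)t = 2.600, giving a regular 12-gon of that circumradius (area = (12/2)·2.600²·sin(360°/12) = 20.28 mm²); the cube at (-1.5, 1) is absent (z outside [4.5, 14]); After the difference (first − rest): none of the subtracted shapes is present at this height, so the cone is unchanged — area = 20.28 mm². So its area = 20.28 mm². Layer 30 (z = 7.5): the cone: at t=0.500 of its height the radius interpolates to r₁+(r₂−r₁)t = 3.500, giving a regular 12-gon of that circumradius (area = (12/2)·3.500²·sin(360°/12) = 36.75 mm²); the cube at (-1.5, 1) is present — its section is the full 6.5×29 rectangle (area 188.50 mm²); Subtracting the remaining from the first: starting from the cone (36.75 mm²), the 6.5×29 cube at (-1.5, 1) partially overlaps it — only the 9.27 mm² overlap (of its 188.50 mm²) is removed, clipping the outline — area = 27.48 mm². So its area = 27.48 mm². Layer 30 is larger (27.48 vs 20.28 mm²).

layer 30 (z = 7.5 mm)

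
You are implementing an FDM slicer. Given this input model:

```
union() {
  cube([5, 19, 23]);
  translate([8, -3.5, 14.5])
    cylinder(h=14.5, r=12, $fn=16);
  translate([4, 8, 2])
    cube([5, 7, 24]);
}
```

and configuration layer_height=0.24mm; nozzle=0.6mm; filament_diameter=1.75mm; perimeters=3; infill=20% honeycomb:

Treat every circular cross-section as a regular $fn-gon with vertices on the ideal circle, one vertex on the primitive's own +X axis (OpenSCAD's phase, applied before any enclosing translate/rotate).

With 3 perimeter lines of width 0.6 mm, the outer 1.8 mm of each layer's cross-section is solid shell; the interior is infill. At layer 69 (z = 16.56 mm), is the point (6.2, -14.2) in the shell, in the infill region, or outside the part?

shell

At z = 16.56 mm: the 5×19 cube contributes its full rectangle; the r=12 cylinder at (8, -3.5) gives a regular 16-gon of circumradius 12 (constant along its height); the cube at (4, 8) is present — its section is the full 5×7 rectangle; Taking the union: the regions partially overlap (shared area 42.33 mm²), so overlapping operands fuse into one piece — 1 connected region with 1 hole. Overall, the cross-section is one region with 1 hole. The nearest boundary edge runs (8.00, -15.50)→(3.41, -14.59); distance from the point to it = 0.92 mm. The point is inside the cross-section, 0.92 mm from the nearest boundary — within the 1.8 mm shell band (3 × 0.6).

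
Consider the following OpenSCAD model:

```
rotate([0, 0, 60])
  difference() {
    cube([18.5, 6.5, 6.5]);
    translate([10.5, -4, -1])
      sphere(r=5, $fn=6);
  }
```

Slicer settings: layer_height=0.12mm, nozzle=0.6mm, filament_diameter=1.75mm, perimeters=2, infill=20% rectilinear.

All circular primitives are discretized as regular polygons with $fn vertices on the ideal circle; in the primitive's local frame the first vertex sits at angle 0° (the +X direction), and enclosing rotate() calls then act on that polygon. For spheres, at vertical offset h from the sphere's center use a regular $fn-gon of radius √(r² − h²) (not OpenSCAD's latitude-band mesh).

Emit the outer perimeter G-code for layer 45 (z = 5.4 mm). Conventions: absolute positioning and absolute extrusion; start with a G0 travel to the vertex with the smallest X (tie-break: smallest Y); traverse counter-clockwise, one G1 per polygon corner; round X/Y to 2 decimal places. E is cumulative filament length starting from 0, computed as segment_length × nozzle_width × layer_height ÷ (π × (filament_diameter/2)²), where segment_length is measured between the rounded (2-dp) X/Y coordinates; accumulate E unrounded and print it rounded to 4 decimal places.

G0 X-5.63 Y3.25 Z5.40
G1 X0.00 Y0.00 E0.1946
G1 X9.25 Y16.02 E0.7483
G1 X3.62 Y19.27 E0.9429
G1 X-5.63 Y3.25 E1.4967

At z = 5.4 mm: the cube is present — its section is the full 18.5×6.5 rectangle; the sphere at (10.5, -4) is not intersected at this z (|z−center|=6.400 > r=5); Subtracting the remaining from the first: none of the subtracted shapes is present at this height, so the 18.5×6.5 cube is unchanged — 1 connected region; (rotated 60° about Z; rotation is an isometry so areas/perimeters/island counts are preserved). The outline is a single polygon with 4 vertices. Extrusion per mm of travel: 0.6 × 0.12 / (π × 0.875²) = 0.029934. Accumulating E over each segment gives final E = 1.4967.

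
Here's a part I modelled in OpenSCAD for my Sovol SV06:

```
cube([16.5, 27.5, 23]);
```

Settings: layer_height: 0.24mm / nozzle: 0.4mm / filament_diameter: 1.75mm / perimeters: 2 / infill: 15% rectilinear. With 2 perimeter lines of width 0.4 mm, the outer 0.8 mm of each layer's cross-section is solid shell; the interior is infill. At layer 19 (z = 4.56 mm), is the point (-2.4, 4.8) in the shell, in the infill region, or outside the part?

At z = 4.56 mm: the 16.5×27.5 cube contributes its full rectangle. Overall, the cross-section is a single solid region. The nearest boundary edge runs (0.00, 27.50)→(0.00, 0.00); distance from the point to it = 2.40 mm. The point is not inside any of the regions above, so it lies outside the cross-section (2.40 mm from the nearest boundary).

outside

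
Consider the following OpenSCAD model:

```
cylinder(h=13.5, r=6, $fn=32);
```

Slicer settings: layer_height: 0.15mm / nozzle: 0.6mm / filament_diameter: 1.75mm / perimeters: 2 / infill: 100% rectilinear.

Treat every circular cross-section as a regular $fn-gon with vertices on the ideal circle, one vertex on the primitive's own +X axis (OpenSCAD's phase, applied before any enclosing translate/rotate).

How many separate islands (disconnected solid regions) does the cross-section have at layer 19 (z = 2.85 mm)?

At z = 2.85 mm: the r=6 cylinder contributes a regular 32-gon of circumradius 6. Overall, the cross-section is a single solid region. Island count = 1.

1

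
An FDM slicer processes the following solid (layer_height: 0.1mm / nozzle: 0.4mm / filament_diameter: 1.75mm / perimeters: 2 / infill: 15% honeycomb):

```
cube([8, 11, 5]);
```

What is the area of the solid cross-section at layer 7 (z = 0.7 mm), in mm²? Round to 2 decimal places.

At z = 0.7 mm: the cube (footprint 8×11) is included at this height (area 88.00 mm²). Overall, the cross-section is a single solid region. Net area = 88.00 mm².

88.00 mm²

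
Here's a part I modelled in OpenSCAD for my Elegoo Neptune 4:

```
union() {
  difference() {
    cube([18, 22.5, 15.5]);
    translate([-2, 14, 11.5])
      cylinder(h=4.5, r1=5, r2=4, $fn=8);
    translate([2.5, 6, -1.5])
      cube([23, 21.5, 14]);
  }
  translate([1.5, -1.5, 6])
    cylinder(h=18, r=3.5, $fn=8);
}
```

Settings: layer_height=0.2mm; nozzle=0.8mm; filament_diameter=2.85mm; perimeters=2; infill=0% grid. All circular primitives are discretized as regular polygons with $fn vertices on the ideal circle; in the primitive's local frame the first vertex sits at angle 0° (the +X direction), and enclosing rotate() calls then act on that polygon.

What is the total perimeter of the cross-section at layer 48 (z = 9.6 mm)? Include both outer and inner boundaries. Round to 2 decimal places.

At z = 9.6 mm: the cube is present — its section is the full 18×22.5 rectangle (perimeter 81.00 mm); the cone at (-2, 14) is absent (z outside [11.5, 16]); the 23×21.5 cube at (2.5, 6) contributes its full rectangle (perimeter 89.00 mm); Taking the first minus the rest: starting from the 18×22.5 cube, the 23×21.5 cube at (2.5, 6) partially overlaps it — only the 255.75 mm² overlap (of its 494.50 mm²) is removed, clipping the outline — boundary = 81.00 mm; the cylinder at (1.5, -1.5): section is a regular 8-gon, circumradius r=3.5 (perimeter = 2·8·3.500·sin(180°/8) = 21.43 mm); Combining (union): the regions partially overlap (shared area 6.41 mm²), so the edge portions inside another operand are dropped and the merged outline is re-measured after clipping — boundary = 91.32 mm. Overall, the cross-section is a single solid region. Total boundary length (outer) = 91.32 mm.

91.32 mm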